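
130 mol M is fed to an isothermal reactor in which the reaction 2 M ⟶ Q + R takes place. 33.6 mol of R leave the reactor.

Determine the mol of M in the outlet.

62.8 mol

For R: n = n₀ + 1ξ → 33.6 = 0 + 1ξ, giving ξ = 33.6 mol.
Outlet amounts (n = n₀ + ν ξ):
  M: 130 − 2(33.6) = 62.8
  Q: 0 + 1(33.6) = 33.6
  R: 0 + 1(33.6) = 33.6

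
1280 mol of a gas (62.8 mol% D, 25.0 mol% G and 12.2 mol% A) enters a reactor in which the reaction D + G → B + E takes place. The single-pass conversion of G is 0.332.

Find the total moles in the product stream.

1280 mol

G reacted = 0.332 × 320 = 106.2 mol; ν_G = −1, so ξ = 106.2/1 = 106.2 mol.
Outlet amounts (n = n₀ + ν ξ):
  D: 803.8 − 1(106.2) = 697.6
  G: 320 − 1(106.2) = 213.8
  B: 0 + 1(106.2) = 106.2
  E: 0 + 1(106.2) = 106.2
  A: 156.2 (inert)
Total out = 697.6 + 213.8 + 106.2 + 106.2 + 156.2 = 1280 mol.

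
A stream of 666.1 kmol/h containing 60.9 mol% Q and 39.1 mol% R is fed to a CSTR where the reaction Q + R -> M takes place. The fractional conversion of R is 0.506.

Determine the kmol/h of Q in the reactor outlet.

274 kmol/h

R reacted = 0.506 × 260.4 = 131.8 kmol/h; ν_R = −1, so ξ = 131.8/1 = 131.8 kmol/h.
Outlet amounts (n = n₀ + ν ξ):
  Q: 405.7 − 1(131.8) = 273.9
  R: 260.4 − 1(131.8) = 128.7
  M: 0 + 1(131.8) = 131.8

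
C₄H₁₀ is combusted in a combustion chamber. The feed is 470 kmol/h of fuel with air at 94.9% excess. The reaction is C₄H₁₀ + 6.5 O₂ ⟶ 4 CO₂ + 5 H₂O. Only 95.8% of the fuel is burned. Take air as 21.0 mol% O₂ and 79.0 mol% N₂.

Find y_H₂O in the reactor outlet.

0.0763

Stoichiometric O₂ = 6.5 × 470 = 3055 kmol/h; O₂ fed = 3055 × 1.949 = 5954 kmol/h.
N₂ fed = 5954 × 79/21 = 22400 kmol/h.
Fuel reacted = 0.958 × 470 → ξ = 450.3 kmol/h.
Outlet (n = n₀ + ν ξ):
  C₄H₁₀: 470 − 1(450.3) = 19.74
  O₂: 5954 − 6.5(450.3) = 3028
  N₂: 22400 (inert)
  CO₂: 0 + 4(450.3) = 1801
  H₂O: 0 + 5(450.3) = 2251
Total out = 29500 kmol/h; y_H₂O = 2251 / 29500 = 0.07632.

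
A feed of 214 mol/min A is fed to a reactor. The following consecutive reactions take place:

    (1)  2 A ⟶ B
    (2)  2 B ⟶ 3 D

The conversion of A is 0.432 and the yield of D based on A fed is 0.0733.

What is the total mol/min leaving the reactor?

173 mol/min

Conversion of A: A consumed = 2ξ₁ = 0.432 × 214 → ξ₁ = 46.22 mol/min.
Yield of D: 3ξ₂ / 214 = 0.0733 → ξ₂ = 5.229 mol/min.
Outlet amounts (n = n₀ + Σ ν·ξ):
  A: 214 − 2(46.22) = 121.6
  B: 0 + 1(46.22) − 2(5.229) = 35.77
  D: 0 + 3(5.229) = 15.69
Total out = 121.6 + 35.77 + 15.69 = 173 mol/min.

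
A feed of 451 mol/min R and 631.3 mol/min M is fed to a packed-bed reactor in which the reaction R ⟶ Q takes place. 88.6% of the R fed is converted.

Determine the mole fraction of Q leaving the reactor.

0.369

R reacted = 0.886 × 451 = 399.6 mol/min; ν_R = −1, so ξ = 399.6/1 = 399.6 mol/min.
Outlet amounts (n = n₀ + ν ξ):
  R: 451 − 1(399.6) = 51.41
  Q: 0 + 1(399.6) = 399.6
  M: 631.3 (inert)
Total out = 1082 mol/min; y_Q = 399.6 / 1082 = 0.3692.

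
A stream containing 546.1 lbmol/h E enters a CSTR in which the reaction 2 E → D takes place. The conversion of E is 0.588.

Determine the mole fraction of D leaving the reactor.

E reacted = 0.588 × 546.1 = 321.1 lbmol/h; ν_E = −2, so ξ = 321.1/2 = 160.6 lbmol/h.
Outlet amounts (n = n₀ + ν ξ):
  E: 546.1 − 2(160.6) = 225
  D: 0 + 1(160.6) = 160.6
Total out = 385.5 lbmol/h; y_D = 160.6 / 385.5 = 0.4164.

0.416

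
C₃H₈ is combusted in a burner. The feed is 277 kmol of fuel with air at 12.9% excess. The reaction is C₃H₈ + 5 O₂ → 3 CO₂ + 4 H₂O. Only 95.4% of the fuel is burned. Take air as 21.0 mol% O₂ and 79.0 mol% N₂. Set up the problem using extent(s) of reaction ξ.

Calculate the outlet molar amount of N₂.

5880 kmol

Stoichiometric O₂ = 5 × 277 = 1385 kmol; O₂ fed = 1385 × 1.129 = 1564 kmol.
N₂ fed = 1564 × 79/21 = 5882 kmol.
Fuel reacted = 0.954 × 277 → ξ = 264.3 kmol.
Outlet (n = n₀ + ν ξ):
  C₃H₈: 277 − 1(264.3) = 12.74
  O₂: 1564 − 5(264.3) = 242.4
  N₂: 5882 (inert)
  CO₂: 0 + 3(264.3) = 792.8
  H₂O: 0 + 4(264.3) = 1057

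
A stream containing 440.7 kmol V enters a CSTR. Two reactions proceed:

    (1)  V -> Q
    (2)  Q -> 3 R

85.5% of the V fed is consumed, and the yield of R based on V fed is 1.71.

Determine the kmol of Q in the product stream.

Conversion of V: V consumed = 1ξ₁ = 0.855 × 440.7 → ξ₁ = 376.8 kmol.
Yield of R: 3ξ₂ / 440.7 = 1.71 → ξ₂ = 251.2 kmol.
Outlet amounts (n = n₀ + Σ ν·ξ):
  V: 440.7 − 1(376.8) = 63.9
  Q: 0 + 1(376.8) − 1(251.2) = 125.6
  R: 0 + 3(251.2) = 753.6

126 kmol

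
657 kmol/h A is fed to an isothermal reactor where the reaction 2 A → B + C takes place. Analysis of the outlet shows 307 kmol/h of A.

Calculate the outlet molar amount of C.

175 kmol/h

For A: n = n₀ − 2ξ → 307 = 657 − 2ξ, giving ξ = 175 kmol/h.
Outlet amounts (n = n₀ + ν ξ):
  A: 657 − 2(175) = 307
  B: 0 + 1(175) = 175
  C: 0 + 1(175) = 175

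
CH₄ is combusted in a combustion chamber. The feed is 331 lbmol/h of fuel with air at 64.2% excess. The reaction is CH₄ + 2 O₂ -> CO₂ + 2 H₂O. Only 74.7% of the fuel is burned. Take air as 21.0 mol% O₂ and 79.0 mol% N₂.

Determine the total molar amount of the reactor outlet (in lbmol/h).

5510 lbmol/h

Stoichiometric O₂ = 2 × 331 = 662 lbmol/h; O₂ fed = 662 × 1.642 = 1087 lbmol/h.
N₂ fed = 1087 × 79/21 = 4089 lbmol/h.
Fuel reacted = 0.747 × 331 → ξ = 247.3 lbmol/h.
Outlet (n = n₀ + ν ξ):
  CH₄: 331 − 1(247.3) = 83.74
  O₂: 1087 − 2(247.3) = 592.5
  N₂: 4089 (inert)
  CO₂: 0 + 1(247.3) = 247.3
  H₂O: 0 + 2(247.3) = 494.5
Total out = 83.74 + 592.5 + 4089 + 247.3 + 494.5 = 5507 lbmol/h.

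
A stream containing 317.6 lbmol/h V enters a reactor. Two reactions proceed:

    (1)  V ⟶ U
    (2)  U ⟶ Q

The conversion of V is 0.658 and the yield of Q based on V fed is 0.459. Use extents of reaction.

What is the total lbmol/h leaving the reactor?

318 lbmol/h

Conversion of V: V consumed = 1ξ₁ = 0.658 × 317.6 → ξ₁ = 209 lbmol/h.
Yield of Q: 1ξ₂ / 317.6 = 0.459 → ξ₂ = 145.8 lbmol/h.
Outlet amounts (n = n₀ + Σ ν·ξ):
  V: 317.6 − 1(209) = 108.6
  U: 0 + 1(209) − 1(145.8) = 63.2
  Q: 0 + 1(145.8) = 145.8
Total out = 108.6 + 63.2 + 145.8 = 317.6 lbmol/h.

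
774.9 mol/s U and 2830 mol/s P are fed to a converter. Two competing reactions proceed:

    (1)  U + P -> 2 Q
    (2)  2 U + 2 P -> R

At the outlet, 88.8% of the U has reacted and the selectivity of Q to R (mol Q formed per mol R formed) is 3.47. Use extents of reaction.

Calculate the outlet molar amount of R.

184 mol/s

Conversion of U: U consumed = 0.888 × 774.9 = 688.1 mol/s = 1ξ₁ + 2ξ₂.
Selectivity: 2ξ₁ / (1ξ₂) = 3.47 → ξ₁ = 1.735 ξ₂.
Substitute: (1·1.735 + 2) ξ₂ = 688.1 → ξ₂ = 184.2 mol/s, ξ₁ = 319.6 mol/s.
Outlet amounts (n = n₀ + Σ ν·ξ):
  U: 774.9 − 1(319.6) − 2(184.2) = 86.79
  P: 2830 − 1(319.6) − 2(184.2) = 2142
  Q: 0 + 2(319.6) = 639.3
  R: 0 + 1(184.2) = 184.2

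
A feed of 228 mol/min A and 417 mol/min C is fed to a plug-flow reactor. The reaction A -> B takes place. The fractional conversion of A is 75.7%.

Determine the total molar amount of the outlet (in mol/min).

645 mol/min

A reacted = 0.757 × 228 = 172.6 mol/min; ν_A = −1, so ξ = 172.6/1 = 172.6 mol/min.
Outlet amounts (n = n₀ + ν ξ):
  A: 228 − 1(172.6) = 55.4
  B: 0 + 1(172.6) = 172.6
  C: 417 (inert)
Total out = 55.4 + 172.6 + 417 = 645 mol/min.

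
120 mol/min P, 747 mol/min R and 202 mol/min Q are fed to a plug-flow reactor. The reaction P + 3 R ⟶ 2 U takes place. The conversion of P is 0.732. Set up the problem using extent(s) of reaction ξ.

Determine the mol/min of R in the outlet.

483 mol/min

P reacted = 0.732 × 120 = 87.84 mol/min; ν_P = −1, so ξ = 87.84/1 = 87.84 mol/min.
Outlet amounts (n = n₀ + ν ξ):
  P: 120 − 1(87.84) = 32.16
  R: 747 − 3(87.84) = 483.5
  U: 0 + 2(87.84) = 175.7
  Q: 202 (inert)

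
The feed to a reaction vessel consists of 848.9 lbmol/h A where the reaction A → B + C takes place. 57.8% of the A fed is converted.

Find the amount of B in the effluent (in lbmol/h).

491 lbmol/h

A reacted = 0.578 × 848.9 = 490.7 lbmol/h; ν_A = −1, so ξ = 490.7/1 = 490.7 lbmol/h.
Outlet amounts (n = n₀ + ν ξ):
  A: 848.9 − 1(490.7) = 358.2
  B: 0 + 1(490.7) = 490.7
  C: 0 + 1(490.7) = 490.7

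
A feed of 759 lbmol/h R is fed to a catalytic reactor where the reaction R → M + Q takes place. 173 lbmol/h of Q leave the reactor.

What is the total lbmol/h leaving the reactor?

For Q: n = n₀ + 1ξ → 173 = 0 + 1ξ, giving ξ = 173 lbmol/h.
Outlet amounts (n = n₀ + ν ξ):
  R: 759 − 1(173) = 586
  M: 0 + 1(173) = 173
  Q: 0 + 1(173) = 173
Total out = 586 + 173 + 173 = 932 lbmol/h.

932 lbmol/h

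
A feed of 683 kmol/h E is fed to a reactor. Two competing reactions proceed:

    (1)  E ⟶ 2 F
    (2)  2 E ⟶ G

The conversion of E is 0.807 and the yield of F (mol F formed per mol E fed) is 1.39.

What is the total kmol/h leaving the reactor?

1120 kmol/h

Yield of F: 2ξ₁ / 683 = 1.39 → ξ₁ = 474.7 kmol/h.
Conversion of E: 1ξ₁ + 2ξ₂ = 0.807 × 683 = 551.2 → ξ₂ = 38.25 kmol/h.
Outlet amounts (n = n₀ + Σ ν·ξ):
  E: 683 − 1(474.7) − 2(38.25) = 131.8
  F: 0 + 2(474.7) = 949.4
  G: 0 + 1(38.25) = 38.25
Total out = 131.8 + 949.4 + 38.25 = 1119 kmol/h.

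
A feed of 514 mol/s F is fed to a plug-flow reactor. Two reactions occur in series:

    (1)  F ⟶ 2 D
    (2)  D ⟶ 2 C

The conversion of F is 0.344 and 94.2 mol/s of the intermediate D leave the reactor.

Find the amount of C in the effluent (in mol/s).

519 mol/s

Conversion of F: F consumed = 1ξ₁ = 0.344 × 514 → ξ₁ = 176.8 mol/s.
D balance: n_D = 0 + 2ξ₁ − 1ξ₂ = 94.2 → ξ₂ = (2·176.8 − 94.2)/1 = 259.4 mol/s.
Outlet amounts (n = n₀ + Σ ν·ξ):
  F: 514 − 1(176.8) = 337.2
  D: 0 + 2(176.8) − 1(259.4) = 94.2
  C: 0 + 2(259.4) = 518.9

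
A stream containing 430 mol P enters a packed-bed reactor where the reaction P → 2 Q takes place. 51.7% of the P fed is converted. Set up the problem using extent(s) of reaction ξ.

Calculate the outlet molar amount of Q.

P reacted = 0.517 × 430 = 222.3 mol; ν_P = −1, so ξ = 222.3/1 = 222.3 mol.
Outlet amounts (n = n₀ + ν ξ):
  P: 430 − 1(222.3) = 207.7
  Q: 0 + 2(222.3) = 444.6

445 mol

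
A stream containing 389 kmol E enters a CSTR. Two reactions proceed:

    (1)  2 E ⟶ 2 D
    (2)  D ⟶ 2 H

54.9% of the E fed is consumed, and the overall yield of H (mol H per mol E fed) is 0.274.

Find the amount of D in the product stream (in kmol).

Conversion of E: E consumed = 2ξ₁ = 0.549 × 389 → ξ₁ = 106.8 kmol.
Yield of H: 2ξ₂ / 389 = 0.274 → ξ₂ = 53.29 kmol.
Outlet amounts (n = n₀ + Σ ν·ξ):
  E: 389 − 2(106.8) = 175.4
  D: 0 + 2(106.8) − 1(53.29) = 160.3
  H: 0 + 2(53.29) = 106.6

160 kmol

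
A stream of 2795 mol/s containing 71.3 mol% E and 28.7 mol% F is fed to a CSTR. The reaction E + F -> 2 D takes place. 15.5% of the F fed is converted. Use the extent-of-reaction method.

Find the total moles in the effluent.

2800 mol/s

F reacted = 0.155 × 802.2 = 124.3 mol/s; ν_F = −1, so ξ = 124.3/1 = 124.3 mol/s.
Outlet amounts (n = n₀ + ν ξ):
  E: 1993 − 1(124.3) = 1868
  F: 802.2 − 1(124.3) = 677.8
  D: 0 + 2(124.3) = 248.7
Total out = 1868 + 677.8 + 248.7 = 2795 mol/s.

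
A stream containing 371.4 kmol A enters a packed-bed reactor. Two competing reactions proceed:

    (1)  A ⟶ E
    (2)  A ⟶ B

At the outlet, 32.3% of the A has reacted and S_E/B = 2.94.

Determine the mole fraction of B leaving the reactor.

0.082

Conversion of A: A consumed = 0.323 × 371.4 = 120 kmol = 1ξ₁ + 1ξ₂.
Selectivity: 1ξ₁ / (1ξ₂) = 2.94 → ξ₁ = 2.94 ξ₂.
Substitute: (1·2.94 + 1) ξ₂ = 120 → ξ₂ = 30.45 kmol, ξ₁ = 89.51 kmol.
Outlet amounts (n = n₀ + Σ ν·ξ):
  A: 371.4 − 1(89.51) − 1(30.45) = 251.4
  E: 0 + 1(89.51) = 89.51
  B: 0 + 1(30.45) = 30.45
Total out = 371.4 kmol; y_B = 30.45 / 371.4 = 0.08198.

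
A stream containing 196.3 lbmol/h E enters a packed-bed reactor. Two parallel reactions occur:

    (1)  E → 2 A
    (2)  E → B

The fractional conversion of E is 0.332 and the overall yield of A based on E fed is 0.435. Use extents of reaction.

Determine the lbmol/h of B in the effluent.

Yield of A: 2ξ₁ / 196.3 = 0.435 → ξ₁ = 42.7 lbmol/h.
Conversion of E: 1ξ₁ + 1ξ₂ = 0.332 × 196.3 = 65.17 → ξ₂ = 22.48 lbmol/h.
Outlet amounts (n = n₀ + Σ ν·ξ):
  E: 196.3 − 1(42.7) − 1(22.48) = 131.1
  A: 0 + 2(42.7) = 85.39
  B: 0 + 1(22.48) = 22.48

22.5 lbmol/h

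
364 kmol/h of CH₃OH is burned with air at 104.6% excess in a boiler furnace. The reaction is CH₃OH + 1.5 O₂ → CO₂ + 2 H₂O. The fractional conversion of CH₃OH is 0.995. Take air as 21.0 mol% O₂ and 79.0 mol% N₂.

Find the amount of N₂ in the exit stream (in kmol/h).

4200 kmol/h

Stoichiometric O₂ = 1.5 × 364 = 546 kmol/h; O₂ fed = 546 × 2.046 = 1117 kmol/h.
N₂ fed = 1117 × 79/21 = 4202 kmol/h.
Fuel reacted = 0.995 × 364 → ξ = 362.2 kmol/h.
Outlet (n = n₀ + ν ξ):
  CH₃OH: 364 − 1(362.2) = 1.82
  O₂: 1117 − 1.5(362.2) = 573.8
  N₂: 4202 (inert)
  CO₂: 0 + 1(362.2) = 362.2
  H₂O: 0 + 2(362.2) = 724.4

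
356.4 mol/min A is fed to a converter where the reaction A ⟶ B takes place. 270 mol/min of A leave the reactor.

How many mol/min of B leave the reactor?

86.4 mol/min

For A: n = n₀ − 1ξ → 270 = 356.4 − 1ξ, giving ξ = 86.4 mol/min.
Outlet amounts (n = n₀ + ν ξ):
  A: 356.4 − 1(86.4) = 270
  B: 0 + 1(86.4) = 86.4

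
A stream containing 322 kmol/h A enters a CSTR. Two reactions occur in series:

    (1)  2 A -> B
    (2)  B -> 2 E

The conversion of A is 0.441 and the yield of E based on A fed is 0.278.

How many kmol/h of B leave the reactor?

Conversion of A: A consumed = 2ξ₁ = 0.441 × 322 → ξ₁ = 71 kmol/h.
Yield of E: 2ξ₂ / 322 = 0.278 → ξ₂ = 44.76 kmol/h.
Outlet amounts (n = n₀ + Σ ν·ξ):
  A: 322 − 2(71) = 180
  B: 0 + 1(71) − 1(44.76) = 26.24
  E: 0 + 2(44.76) = 89.52

26.2 kmol/h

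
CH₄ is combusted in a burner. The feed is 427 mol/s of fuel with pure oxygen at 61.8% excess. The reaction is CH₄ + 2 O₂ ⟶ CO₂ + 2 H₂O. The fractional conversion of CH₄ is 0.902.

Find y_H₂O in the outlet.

0.426

Stoichiometric O₂ = 2 × 427 = 854 mol/s; O₂ fed = 854 × 1.618 = 1382 mol/s.
Fuel reacted = 0.902 × 427 → ξ = 385.2 mol/s.
Outlet (n = n₀ + ν ξ):
  CH₄: 427 − 1(385.2) = 41.85
  O₂: 1382 − 2(385.2) = 611.5
  CO₂: 0 + 1(385.2) = 385.2
  H₂O: 0 + 2(385.2) = 770.3
Total out = 1809 mol/s; y_H₂O = 770.3 / 1809 = 0.4259.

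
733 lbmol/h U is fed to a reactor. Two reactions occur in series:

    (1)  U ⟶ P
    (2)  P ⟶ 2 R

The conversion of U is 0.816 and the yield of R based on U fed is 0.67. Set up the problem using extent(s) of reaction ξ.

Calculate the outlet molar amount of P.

353 lbmol/h

Conversion of U: U consumed = 1ξ₁ = 0.816 × 733 → ξ₁ = 598.1 lbmol/h.
Yield of R: 2ξ₂ / 733 = 0.67 → ξ₂ = 245.6 lbmol/h.
Outlet amounts (n = n₀ + Σ ν·ξ):
  U: 733 − 1(598.1) = 134.9
  P: 0 + 1(598.1) − 1(245.6) = 352.6
  R: 0 + 2(245.6) = 491.1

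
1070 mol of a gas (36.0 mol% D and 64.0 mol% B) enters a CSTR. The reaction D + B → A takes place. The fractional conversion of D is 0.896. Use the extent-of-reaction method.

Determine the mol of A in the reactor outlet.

D reacted = 0.896 × 385.2 = 345.1 mol; ν_D = −1, so ξ = 345.1/1 = 345.1 mol.
Outlet amounts (n = n₀ + ν ξ):
  D: 385.2 − 1(345.1) = 40.06
  B: 684.8 − 1(345.1) = 339.7
  A: 0 + 1(345.1) = 345.1

345 mol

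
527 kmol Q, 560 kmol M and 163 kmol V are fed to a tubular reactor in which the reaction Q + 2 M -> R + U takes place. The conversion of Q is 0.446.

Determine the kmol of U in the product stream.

235 kmol

Q reacted = 0.446 × 527 = 235 kmol; ν_Q = −1, so ξ = 235/1 = 235 kmol.
Outlet amounts (n = n₀ + ν ξ):
  Q: 527 − 1(235) = 292
  M: 560 − 2(235) = 89.92
  R: 0 + 1(235) = 235
  U: 0 + 1(235) = 235
  V: 163 (inert)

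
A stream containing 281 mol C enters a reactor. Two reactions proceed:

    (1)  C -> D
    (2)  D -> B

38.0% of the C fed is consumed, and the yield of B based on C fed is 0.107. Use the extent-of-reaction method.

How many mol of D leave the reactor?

Conversion of C: C consumed = 1ξ₁ = 0.38 × 281 → ξ₁ = 106.8 mol.
Yield of B: 1ξ₂ / 281 = 0.107 → ξ₂ = 30.07 mol.
Outlet amounts (n = n₀ + Σ ν·ξ):
  C: 281 − 1(106.8) = 174.2
  D: 0 + 1(106.8) − 1(30.07) = 76.71
  B: 0 + 1(30.07) = 30.07

76.7 mol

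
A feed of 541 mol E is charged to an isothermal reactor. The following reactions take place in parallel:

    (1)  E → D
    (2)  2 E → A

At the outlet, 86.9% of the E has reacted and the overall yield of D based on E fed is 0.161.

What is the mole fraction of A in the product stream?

Yield of D: 1ξ₁ / 541 = 0.161 → ξ₁ = 87.1 mol.
Conversion of E: 1ξ₁ + 2ξ₂ = 0.869 × 541 = 470.1 → ξ₂ = 191.5 mol.
Outlet amounts (n = n₀ + Σ ν·ξ):
  E: 541 − 1(87.1) − 2(191.5) = 70.87
  D: 0 + 1(87.1) = 87.1
  A: 0 + 1(191.5) = 191.5
Total out = 349.5 mol; y_A = 191.5 / 349.5 = 0.548.

0.548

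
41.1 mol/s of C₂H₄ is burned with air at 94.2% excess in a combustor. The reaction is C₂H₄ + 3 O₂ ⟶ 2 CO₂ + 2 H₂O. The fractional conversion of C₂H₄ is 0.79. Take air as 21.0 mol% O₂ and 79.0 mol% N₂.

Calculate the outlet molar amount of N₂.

901 mol/s

Stoichiometric O₂ = 3 × 41.1 = 123.3 mol/s; O₂ fed = 123.3 × 1.942 = 239.4 mol/s.
N₂ fed = 239.4 × 79/21 = 900.8 mol/s.
Fuel reacted = 0.79 × 41.1 → ξ = 32.47 mol/s.
Outlet (n = n₀ + ν ξ):
  C₂H₄: 41.1 − 1(32.47) = 8.631
  O₂: 239.4 − 3(32.47) = 142
  N₂: 900.8 (inert)
  CO₂: 0 + 2(32.47) = 64.94
  H₂O: 0 + 2(32.47) = 64.94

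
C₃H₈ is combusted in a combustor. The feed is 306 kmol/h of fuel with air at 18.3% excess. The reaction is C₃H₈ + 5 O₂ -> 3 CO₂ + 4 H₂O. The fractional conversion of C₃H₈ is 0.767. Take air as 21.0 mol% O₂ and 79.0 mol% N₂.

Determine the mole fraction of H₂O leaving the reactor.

Stoichiometric O₂ = 5 × 306 = 1530 kmol/h; O₂ fed = 1530 × 1.183 = 1810 kmol/h.
N₂ fed = 1810 × 79/21 = 6809 kmol/h.
Fuel reacted = 0.767 × 306 → ξ = 234.7 kmol/h.
Outlet (n = n₀ + ν ξ):
  C₃H₈: 306 − 1(234.7) = 71.3
  O₂: 1810 − 5(234.7) = 636.5
  N₂: 6809 (inert)
  CO₂: 0 + 3(234.7) = 704.1
  H₂O: 0 + 4(234.7) = 938.8
Total out = 9160 kmol/h; y_H₂O = 938.8 / 9160 = 0.1025.

0.102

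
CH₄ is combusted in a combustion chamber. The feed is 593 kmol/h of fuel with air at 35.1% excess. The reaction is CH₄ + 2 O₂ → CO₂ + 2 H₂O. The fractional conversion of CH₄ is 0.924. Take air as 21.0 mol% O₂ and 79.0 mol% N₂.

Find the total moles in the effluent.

8220 kmol/h

Stoichiometric O₂ = 2 × 593 = 1186 kmol/h; O₂ fed = 1186 × 1.351 = 1602 kmol/h.
N₂ fed = 1602 × 79/21 = 6028 kmol/h.
Fuel reacted = 0.924 × 593 → ξ = 547.9 kmol/h.
Outlet (n = n₀ + ν ξ):
  CH₄: 593 − 1(547.9) = 45.07
  O₂: 1602 − 2(547.9) = 506.4
  N₂: 6028 (inert)
  CO₂: 0 + 1(547.9) = 547.9
  H₂O: 0 + 2(547.9) = 1096
Total out = 45.07 + 506.4 + 6028 + 547.9 + 1096 = 8223 kmol/h.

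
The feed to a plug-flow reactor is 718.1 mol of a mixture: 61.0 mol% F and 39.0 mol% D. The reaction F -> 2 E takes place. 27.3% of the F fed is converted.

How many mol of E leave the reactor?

F reacted = 0.273 × 438 = 119.6 mol; ν_F = −1, so ξ = 119.6/1 = 119.6 mol.
Outlet amounts (n = n₀ + ν ξ):
  F: 438 − 1(119.6) = 318.5
  E: 0 + 2(119.6) = 239.2
  D: 280.1 (inert)

239 mol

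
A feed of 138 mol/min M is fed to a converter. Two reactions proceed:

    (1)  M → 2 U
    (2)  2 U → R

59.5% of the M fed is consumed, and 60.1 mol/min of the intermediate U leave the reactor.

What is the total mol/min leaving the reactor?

168 mol/min

Conversion of M: M consumed = 1ξ₁ = 0.595 × 138 → ξ₁ = 82.11 mol/min.
U balance: n_U = 0 + 2ξ₁ − 2ξ₂ = 60.1 → ξ₂ = (2·82.11 − 60.1)/2 = 52.06 mol/min.
Outlet amounts (n = n₀ + Σ ν·ξ):
  M: 138 − 1(82.11) = 55.89
  U: 0 + 2(82.11) − 2(52.06) = 60.1
  R: 0 + 1(52.06) = 52.06
Total out = 55.89 + 60.1 + 52.06 = 168.1 mol/min.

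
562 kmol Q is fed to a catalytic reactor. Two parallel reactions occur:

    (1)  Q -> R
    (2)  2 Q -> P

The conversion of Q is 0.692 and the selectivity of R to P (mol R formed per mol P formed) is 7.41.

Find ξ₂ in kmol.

Conversion of Q: Q consumed = 0.692 × 562 = 388.9 kmol = 1ξ₁ + 2ξ₂.
Selectivity: 1ξ₁ / (1ξ₂) = 7.41 → ξ₁ = 7.41 ξ₂.
Substitute: (1·7.41 + 2) ξ₂ = 388.9 → ξ₂ = 41.33 kmol, ξ₁ = 306.2 kmol.
Outlet amounts (n = n₀ + Σ ν·ξ):
  Q: 562 − 1(306.2) − 2(41.33) = 173.1
  R: 0 + 1(306.2) = 306.2
  P: 0 + 1(41.33) = 41.33

ξ₂ = 41.3 kmol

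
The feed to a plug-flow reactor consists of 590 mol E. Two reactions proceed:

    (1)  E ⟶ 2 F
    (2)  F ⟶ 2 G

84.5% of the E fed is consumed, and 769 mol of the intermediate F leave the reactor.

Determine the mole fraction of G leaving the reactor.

0.346

Conversion of E: E consumed = 1ξ₁ = 0.845 × 590 → ξ₁ = 498.6 mol.
F balance: n_F = 0 + 2ξ₁ − 1ξ₂ = 769 → ξ₂ = (2·498.6 − 769)/1 = 228.1 mol.
Outlet amounts (n = n₀ + Σ ν·ξ):
  E: 590 − 1(498.6) = 91.45
  F: 0 + 2(498.6) − 1(228.1) = 769
  G: 0 + 2(228.1) = 456.2
Total out = 1317 mol; y_G = 456.2 / 1317 = 0.3465.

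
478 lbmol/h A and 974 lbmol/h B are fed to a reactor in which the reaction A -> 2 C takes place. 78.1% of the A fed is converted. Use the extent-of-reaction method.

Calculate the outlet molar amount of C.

A reacted = 0.781 × 478 = 373.3 lbmol/h; ν_A = −1, so ξ = 373.3/1 = 373.3 lbmol/h.
Outlet amounts (n = n₀ + ν ξ):
  A: 478 − 1(373.3) = 104.7
  C: 0 + 2(373.3) = 746.6
  B: 974 (inert)

747 lbmol/h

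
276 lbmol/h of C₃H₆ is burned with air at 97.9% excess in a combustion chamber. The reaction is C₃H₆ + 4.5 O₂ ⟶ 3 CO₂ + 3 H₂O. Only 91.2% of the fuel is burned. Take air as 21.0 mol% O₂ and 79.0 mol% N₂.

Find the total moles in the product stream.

12100 lbmol/h

Stoichiometric O₂ = 4.5 × 276 = 1242 lbmol/h; O₂ fed = 1242 × 1.979 = 2458 lbmol/h.
N₂ fed = 2458 × 79/21 = 9246 lbmol/h.
Fuel reacted = 0.912 × 276 → ξ = 251.7 lbmol/h.
Outlet (n = n₀ + ν ξ):
  C₃H₆: 276 − 1(251.7) = 24.29
  O₂: 2458 − 4.5(251.7) = 1325
  N₂: 9246 (inert)
  CO₂: 0 + 3(251.7) = 755.1
  H₂O: 0 + 3(251.7) = 755.1
Total out = 24.29 + 1325 + 9246 + 755.1 + 755.1 = 12110 lbmol/h.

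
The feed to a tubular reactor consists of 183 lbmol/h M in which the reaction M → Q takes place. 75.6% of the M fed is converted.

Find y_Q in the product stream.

0.756

M reacted = 0.756 × 183 = 138.3 lbmol/h; ν_M = −1, so ξ = 138.3/1 = 138.3 lbmol/h.
Outlet amounts (n = n₀ + ν ξ):
  M: 183 − 1(138.3) = 44.65
  Q: 0 + 1(138.3) = 138.3
Total out = 183 lbmol/h; y_Q = 138.3 / 183 = 0.756.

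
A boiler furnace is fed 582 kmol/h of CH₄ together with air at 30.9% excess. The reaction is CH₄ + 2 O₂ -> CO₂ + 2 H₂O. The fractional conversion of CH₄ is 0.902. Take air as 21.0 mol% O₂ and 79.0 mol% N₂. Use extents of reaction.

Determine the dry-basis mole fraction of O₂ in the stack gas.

Stoichiometric O₂ = 2 × 582 = 1164 kmol/h; O₂ fed = 1164 × 1.309 = 1524 kmol/h.
N₂ fed = 1524 × 79/21 = 5732 kmol/h.
Fuel reacted = 0.902 × 582 → ξ = 525 kmol/h.
Outlet (n = n₀ + ν ξ):
  CH₄: 582 − 1(525) = 57.04
  O₂: 1524 − 2(525) = 473.7
  N₂: 5732 (inert)
  CO₂: 0 + 1(525) = 525
  H₂O: 0 + 2(525) = 1050
Dry total = 6788 kmol/h; y_O₂ (dry) = 473.7 / 6788 = 0.0698.

0.0698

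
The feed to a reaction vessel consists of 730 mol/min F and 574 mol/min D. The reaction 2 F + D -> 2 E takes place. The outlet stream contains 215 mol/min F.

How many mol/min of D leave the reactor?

For F: n = n₀ − 2ξ → 215 = 730 − 2ξ, giving ξ = 257.5 mol/min.
Outlet amounts (n = n₀ + ν ξ):
  F: 730 − 2(257.5) = 215
  D: 574 − 1(257.5) = 316.5
  E: 0 + 2(257.5) = 515

316 mol/min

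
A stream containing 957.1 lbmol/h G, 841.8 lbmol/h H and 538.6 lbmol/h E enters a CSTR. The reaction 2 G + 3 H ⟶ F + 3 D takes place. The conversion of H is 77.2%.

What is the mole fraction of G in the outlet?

H reacted = 0.772 × 841.8 = 649.9 lbmol/h; ν_H = −3, so ξ = 649.9/3 = 216.6 lbmol/h.
Outlet amounts (n = n₀ + ν ξ):
  G: 957.1 − 2(216.6) = 523.9
  H: 841.8 − 3(216.6) = 191.9
  F: 0 + 1(216.6) = 216.6
  D: 0 + 3(216.6) = 649.9
  E: 538.6 (inert)
Total out = 2121 lbmol/h; y_G = 523.9 / 2121 = 0.247.

0.247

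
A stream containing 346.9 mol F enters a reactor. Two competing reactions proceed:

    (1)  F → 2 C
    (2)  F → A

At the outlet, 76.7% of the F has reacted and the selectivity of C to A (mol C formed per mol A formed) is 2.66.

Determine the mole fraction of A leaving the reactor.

Conversion of F: F consumed = 0.767 × 346.9 = 266.1 mol = 1ξ₁ + 1ξ₂.
Selectivity: 2ξ₁ / (1ξ₂) = 2.66 → ξ₁ = 1.33 ξ₂.
Substitute: (1·1.33 + 1) ξ₂ = 266.1 → ξ₂ = 114.2 mol, ξ₁ = 151.9 mol.
Outlet amounts (n = n₀ + Σ ν·ξ):
  F: 346.9 − 1(151.9) − 1(114.2) = 80.83
  C: 0 + 2(151.9) = 303.8
  A: 0 + 1(114.2) = 114.2
Total out = 498.8 mol; y_A = 114.2 / 498.8 = 0.2289.

0.229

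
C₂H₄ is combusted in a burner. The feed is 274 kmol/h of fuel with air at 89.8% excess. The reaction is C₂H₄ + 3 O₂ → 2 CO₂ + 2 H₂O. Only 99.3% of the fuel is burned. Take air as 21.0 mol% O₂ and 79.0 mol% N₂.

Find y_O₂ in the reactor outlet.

0.0966

Stoichiometric O₂ = 3 × 274 = 822 kmol/h; O₂ fed = 822 × 1.898 = 1560 kmol/h.
N₂ fed = 1560 × 79/21 = 5869 kmol/h.
Fuel reacted = 0.993 × 274 → ξ = 272.1 kmol/h.
Outlet (n = n₀ + ν ξ):
  C₂H₄: 274 − 1(272.1) = 1.918
  O₂: 1560 − 3(272.1) = 743.9
  N₂: 5869 (inert)
  CO₂: 0 + 2(272.1) = 544.2
  H₂O: 0 + 2(272.1) = 544.2
Total out = 7703 kmol/h; y_O₂ = 743.9 / 7703 = 0.09657.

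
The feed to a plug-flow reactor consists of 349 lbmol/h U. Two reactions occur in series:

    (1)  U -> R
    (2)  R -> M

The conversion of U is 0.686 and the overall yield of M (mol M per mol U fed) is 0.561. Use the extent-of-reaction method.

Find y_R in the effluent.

0.125

Conversion of U: U consumed = 1ξ₁ = 0.686 × 349 → ξ₁ = 239.4 lbmol/h.
Yield of M: 1ξ₂ / 349 = 0.561 → ξ₂ = 195.8 lbmol/h.
Outlet amounts (n = n₀ + Σ ν·ξ):
  U: 349 − 1(239.4) = 109.6
  R: 0 + 1(239.4) − 1(195.8) = 43.62
  M: 0 + 1(195.8) = 195.8
Total out = 349 lbmol/h; y_R = 43.62 / 349 = 0.125.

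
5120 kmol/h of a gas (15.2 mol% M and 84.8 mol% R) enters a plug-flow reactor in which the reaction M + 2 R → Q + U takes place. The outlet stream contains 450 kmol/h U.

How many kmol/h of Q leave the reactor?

450 kmol/h

For U: n = n₀ + 1ξ → 450 = 0 + 1ξ, giving ξ = 450 kmol/h.
Outlet amounts (n = n₀ + ν ξ):
  M: 778.2 − 1(450) = 328.2
  R: 4342 − 2(450) = 3442
  Q: 0 + 1(450) = 450
  U: 0 + 1(450) = 450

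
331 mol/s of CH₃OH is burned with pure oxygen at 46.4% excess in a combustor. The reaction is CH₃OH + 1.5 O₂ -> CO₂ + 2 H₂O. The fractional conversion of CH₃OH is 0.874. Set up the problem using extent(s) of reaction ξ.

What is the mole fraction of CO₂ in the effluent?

Stoichiometric O₂ = 1.5 × 331 = 496.5 mol/s; O₂ fed = 496.5 × 1.464 = 726.9 mol/s.
Fuel reacted = 0.874 × 331 → ξ = 289.3 mol/s.
Outlet (n = n₀ + ν ξ):
  CH₃OH: 331 − 1(289.3) = 41.71
  O₂: 726.9 − 1.5(289.3) = 292.9
  CO₂: 0 + 1(289.3) = 289.3
  H₂O: 0 + 2(289.3) = 578.6
Total out = 1203 mol/s; y_CO₂ = 289.3 / 1203 = 0.2406.

0.241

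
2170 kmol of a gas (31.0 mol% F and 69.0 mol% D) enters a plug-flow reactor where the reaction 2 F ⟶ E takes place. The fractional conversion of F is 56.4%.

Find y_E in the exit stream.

F reacted = 0.564 × 672.7 = 379.4 kmol; ν_F = −2, so ξ = 379.4/2 = 189.7 kmol.
Outlet amounts (n = n₀ + ν ξ):
  F: 672.7 − 2(189.7) = 293.3
  E: 0 + 1(189.7) = 189.7
  D: 1497 (inert)
Total out = 1980 kmol; y_E = 189.7 / 1980 = 0.09579.

0.0958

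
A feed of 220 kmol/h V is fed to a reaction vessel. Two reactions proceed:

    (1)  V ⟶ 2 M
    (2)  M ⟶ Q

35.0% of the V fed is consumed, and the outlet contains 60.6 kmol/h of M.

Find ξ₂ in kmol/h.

ξ₂ = 93.4 kmol/h

Conversion of V: V consumed = 1ξ₁ = 0.35 × 220 → ξ₁ = 77 kmol/h.
M balance: n_M = 0 + 2ξ₁ − 1ξ₂ = 60.6 → ξ₂ = (2·77 − 60.6)/1 = 93.4 kmol/h.
Outlet amounts (n = n₀ + Σ ν·ξ):
  V: 220 − 1(77) = 143
  M: 0 + 2(77) − 1(93.4) = 60.6
  Q: 0 + 1(93.4) = 93.4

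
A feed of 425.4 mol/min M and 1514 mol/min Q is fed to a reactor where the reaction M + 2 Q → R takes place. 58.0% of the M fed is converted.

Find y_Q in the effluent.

0.706

M reacted = 0.58 × 425.4 = 246.7 mol/min; ν_M = −1, so ξ = 246.7/1 = 246.7 mol/min.
Outlet amounts (n = n₀ + ν ξ):
  M: 425.4 − 1(246.7) = 178.7
  Q: 1514 − 2(246.7) = 1021
  R: 0 + 1(246.7) = 246.7
Total out = 1446 mol/min; y_Q = 1021 / 1446 = 0.7058.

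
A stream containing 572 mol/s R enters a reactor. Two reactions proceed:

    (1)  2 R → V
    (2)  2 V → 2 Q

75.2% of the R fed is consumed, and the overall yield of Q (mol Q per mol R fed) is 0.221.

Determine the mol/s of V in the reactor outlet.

88.7 mol/s

Conversion of R: R consumed = 2ξ₁ = 0.752 × 572 → ξ₁ = 215.1 mol/s.
Yield of Q: 2ξ₂ / 572 = 0.221 → ξ₂ = 63.21 mol/s.
Outlet amounts (n = n₀ + Σ ν·ξ):
  R: 572 − 2(215.1) = 141.9
  V: 0 + 1(215.1) − 2(63.21) = 88.66
  Q: 0 + 2(63.21) = 126.4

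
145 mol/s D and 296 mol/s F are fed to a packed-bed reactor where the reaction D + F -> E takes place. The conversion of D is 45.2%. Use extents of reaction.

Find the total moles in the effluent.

375 mol/s

D reacted = 0.452 × 145 = 65.54 mol/s; ν_D = −1, so ξ = 65.54/1 = 65.54 mol/s.
Outlet amounts (n = n₀ + ν ξ):
  D: 145 − 1(65.54) = 79.46
  F: 296 − 1(65.54) = 230.5
  E: 0 + 1(65.54) = 65.54
Total out = 79.46 + 230.5 + 65.54 = 375.5 mol/s.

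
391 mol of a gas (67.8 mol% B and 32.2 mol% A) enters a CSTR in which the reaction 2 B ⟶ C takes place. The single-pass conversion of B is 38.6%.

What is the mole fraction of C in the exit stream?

B reacted = 0.386 × 265.1 = 102.3 mol; ν_B = −2, so ξ = 102.3/2 = 51.16 mol.
Outlet amounts (n = n₀ + ν ξ):
  B: 265.1 − 2(51.16) = 162.8
  C: 0 + 1(51.16) = 51.16
  A: 125.9 (inert)
Total out = 339.8 mol; y_C = 51.16 / 339.8 = 0.1506.

0.151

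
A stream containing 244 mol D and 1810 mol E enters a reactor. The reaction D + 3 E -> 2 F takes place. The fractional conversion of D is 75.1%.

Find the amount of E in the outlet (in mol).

D reacted = 0.751 × 244 = 183.2 mol; ν_D = −1, so ξ = 183.2/1 = 183.2 mol.
Outlet amounts (n = n₀ + ν ξ):
  D: 244 − 1(183.2) = 60.76
  E: 1810 − 3(183.2) = 1260
  F: 0 + 2(183.2) = 366.5

1260 mol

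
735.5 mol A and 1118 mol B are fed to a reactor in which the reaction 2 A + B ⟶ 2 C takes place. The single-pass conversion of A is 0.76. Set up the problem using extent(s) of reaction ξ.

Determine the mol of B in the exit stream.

A reacted = 0.76 × 735.5 = 559 mol; ν_A = −2, so ξ = 559/2 = 279.5 mol.
Outlet amounts (n = n₀ + ν ξ):
  A: 735.5 − 2(279.5) = 176.5
  B: 1118 − 1(279.5) = 838.5
  C: 0 + 2(279.5) = 559

839 mol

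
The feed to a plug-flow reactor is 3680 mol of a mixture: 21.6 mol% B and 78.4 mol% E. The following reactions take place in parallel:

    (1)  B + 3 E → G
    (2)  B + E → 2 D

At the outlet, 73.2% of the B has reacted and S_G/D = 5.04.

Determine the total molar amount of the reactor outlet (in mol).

2090 mol

Conversion of B: B consumed = 0.732 × 794.9 = 581.9 mol = 1ξ₁ + 1ξ₂.
Selectivity: 1ξ₁ / (2ξ₂) = 5.04 → ξ₁ = 10.08 ξ₂.
Substitute: (1·10.08 + 1) ξ₂ = 581.9 → ξ₂ = 52.51 mol, ξ₁ = 529.3 mol.
Outlet amounts (n = n₀ + Σ ν·ξ):
  B: 794.9 − 1(529.3) − 1(52.51) = 213
  E: 2885 − 3(529.3) − 1(52.51) = 1245
  G: 0 + 1(529.3) = 529.3
  D: 0 + 2(52.51) = 105
Total out = 213 + 1245 + 529.3 + 105 = 2092 mol.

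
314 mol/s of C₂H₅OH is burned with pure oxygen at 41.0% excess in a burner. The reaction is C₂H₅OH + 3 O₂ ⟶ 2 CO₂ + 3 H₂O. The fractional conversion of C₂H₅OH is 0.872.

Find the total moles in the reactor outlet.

Stoichiometric O₂ = 3 × 314 = 942 mol/s; O₂ fed = 942 × 1.410 = 1328 mol/s.
Fuel reacted = 0.872 × 314 → ξ = 273.8 mol/s.
Outlet (n = n₀ + ν ξ):
  C₂H₅OH: 314 − 1(273.8) = 40.19
  O₂: 1328 − 3(273.8) = 506.8
  CO₂: 0 + 2(273.8) = 547.6
  H₂O: 0 + 3(273.8) = 821.4
Total out = 40.19 + 506.8 + 547.6 + 821.4 = 1916 mol/s.

1920 mol/s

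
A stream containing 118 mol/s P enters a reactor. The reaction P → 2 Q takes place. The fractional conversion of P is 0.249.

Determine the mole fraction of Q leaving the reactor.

P reacted = 0.249 × 118 = 29.38 mol/s; ν_P = −1, so ξ = 29.38/1 = 29.38 mol/s.
Outlet amounts (n = n₀ + ν ξ):
  P: 118 − 1(29.38) = 88.62
  Q: 0 + 2(29.38) = 58.76
Total out = 147.4 mol/s; y_Q = 58.76 / 147.4 = 0.3987.

0.399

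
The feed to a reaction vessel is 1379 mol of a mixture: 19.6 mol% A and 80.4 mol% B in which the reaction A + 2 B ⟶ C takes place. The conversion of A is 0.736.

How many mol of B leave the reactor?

711 mol

A reacted = 0.736 × 270.3 = 198.9 mol; ν_A = −1, so ξ = 198.9/1 = 198.9 mol.
Outlet amounts (n = n₀ + ν ξ):
  A: 270.3 − 1(198.9) = 71.35
  B: 1109 − 2(198.9) = 710.9
  C: 0 + 1(198.9) = 198.9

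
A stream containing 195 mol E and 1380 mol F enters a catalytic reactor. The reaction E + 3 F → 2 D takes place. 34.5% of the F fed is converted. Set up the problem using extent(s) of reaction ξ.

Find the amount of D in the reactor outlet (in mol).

F reacted = 0.345 × 1380 = 476.1 mol; ν_F = −3, so ξ = 476.1/3 = 158.7 mol.
Outlet amounts (n = n₀ + ν ξ):
  E: 195 − 1(158.7) = 36.3
  F: 1380 − 3(158.7) = 903.9
  D: 0 + 2(158.7) = 317.4

317 mol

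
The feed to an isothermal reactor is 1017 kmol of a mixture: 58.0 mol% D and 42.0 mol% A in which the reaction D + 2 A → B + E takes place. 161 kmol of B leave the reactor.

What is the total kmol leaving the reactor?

For B: n = n₀ + 1ξ → 161 = 0 + 1ξ, giving ξ = 161 kmol.
Outlet amounts (n = n₀ + ν ξ):
  D: 589.9 − 1(161) = 428.9
  A: 427.1 − 2(161) = 105.1
  B: 0 + 1(161) = 161
  E: 0 + 1(161) = 161
Total out = 428.9 + 105.1 + 161 + 161 = 856 kmol.

856 kmol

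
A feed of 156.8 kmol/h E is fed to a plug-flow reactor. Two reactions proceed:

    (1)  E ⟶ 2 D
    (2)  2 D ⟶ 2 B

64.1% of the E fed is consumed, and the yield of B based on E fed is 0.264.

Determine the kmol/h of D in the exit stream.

160 kmol/h

Conversion of E: E consumed = 1ξ₁ = 0.641 × 156.8 → ξ₁ = 100.5 kmol/h.
Yield of B: 2ξ₂ / 156.8 = 0.264 → ξ₂ = 20.7 kmol/h.
Outlet amounts (n = n₀ + Σ ν·ξ):
  E: 156.8 − 1(100.5) = 56.29
  D: 0 + 2(100.5) − 2(20.7) = 159.6
  B: 0 + 2(20.7) = 41.4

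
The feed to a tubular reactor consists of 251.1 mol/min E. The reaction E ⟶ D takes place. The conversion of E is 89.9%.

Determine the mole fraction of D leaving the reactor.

E reacted = 0.899 × 251.1 = 225.7 mol/min; ν_E = −1, so ξ = 225.7/1 = 225.7 mol/min.
Outlet amounts (n = n₀ + ν ξ):
  E: 251.1 − 1(225.7) = 25.36
  D: 0 + 1(225.7) = 225.7
Total out = 251.1 mol/min; y_D = 225.7 / 251.1 = 0.899.

0.899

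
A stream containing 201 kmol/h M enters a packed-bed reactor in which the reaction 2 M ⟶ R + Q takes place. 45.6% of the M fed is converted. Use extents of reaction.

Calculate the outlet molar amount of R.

M reacted = 0.456 × 201 = 91.66 kmol/h; ν_M = −2, so ξ = 91.66/2 = 45.83 kmol/h.
Outlet amounts (n = n₀ + ν ξ):
  M: 201 − 2(45.83) = 109.3
  R: 0 + 1(45.83) = 45.83
  Q: 0 + 1(45.83) = 45.83

45.8 kmol/h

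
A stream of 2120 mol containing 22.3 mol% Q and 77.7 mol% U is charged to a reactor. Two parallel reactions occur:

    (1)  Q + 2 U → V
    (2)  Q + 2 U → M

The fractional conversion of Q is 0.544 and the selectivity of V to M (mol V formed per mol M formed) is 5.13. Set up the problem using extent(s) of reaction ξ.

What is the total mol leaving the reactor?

1610 mol

Conversion of Q: Q consumed = 0.544 × 472.8 = 257.2 mol = 1ξ₁ + 1ξ₂.
Selectivity: 1ξ₁ / (1ξ₂) = 5.13 → ξ₁ = 5.13 ξ₂.
Substitute: (1·5.13 + 1) ξ₂ = 257.2 → ξ₂ = 41.95 mol, ξ₁ = 215.2 mol.
Outlet amounts (n = n₀ + Σ ν·ξ):
  Q: 472.8 − 1(215.2) − 1(41.95) = 215.6
  U: 1647 − 2(215.2) − 2(41.95) = 1133
  V: 0 + 1(215.2) = 215.2
  M: 0 + 1(41.95) = 41.95
Total out = 215.6 + 1133 + 215.2 + 41.95 = 1606 mol.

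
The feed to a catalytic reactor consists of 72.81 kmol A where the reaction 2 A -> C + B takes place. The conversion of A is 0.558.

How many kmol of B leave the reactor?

20.3 kmol

A reacted = 0.558 × 72.81 = 40.63 kmol; ν_A = −2, so ξ = 40.63/2 = 20.31 kmol.
Outlet amounts (n = n₀ + ν ξ):
  A: 72.81 − 2(20.31) = 32.18
  C: 0 + 1(20.31) = 20.31
  B: 0 + 1(20.31) = 20.31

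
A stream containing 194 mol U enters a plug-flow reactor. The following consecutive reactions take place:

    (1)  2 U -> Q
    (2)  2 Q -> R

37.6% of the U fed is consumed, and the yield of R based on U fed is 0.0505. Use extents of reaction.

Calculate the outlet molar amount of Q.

Conversion of U: U consumed = 2ξ₁ = 0.376 × 194 → ξ₁ = 36.47 mol.
Yield of R: 1ξ₂ / 194 = 0.0505 → ξ₂ = 9.797 mol.
Outlet amounts (n = n₀ + Σ ν·ξ):
  U: 194 − 2(36.47) = 121.1
  Q: 0 + 1(36.47) − 2(9.797) = 16.88
  R: 0 + 1(9.797) = 9.797

16.9 mol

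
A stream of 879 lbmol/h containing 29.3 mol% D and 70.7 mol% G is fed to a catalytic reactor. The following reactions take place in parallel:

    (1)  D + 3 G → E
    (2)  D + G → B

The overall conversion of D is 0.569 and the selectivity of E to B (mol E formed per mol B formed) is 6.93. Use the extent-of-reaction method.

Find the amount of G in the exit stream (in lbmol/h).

219 lbmol/h

Conversion of D: D consumed = 0.569 × 257.5 = 146.5 lbmol/h = 1ξ₁ + 1ξ₂.
Selectivity: 1ξ₁ / (1ξ₂) = 6.93 → ξ₁ = 6.93 ξ₂.
Substitute: (1·6.93 + 1) ξ₂ = 146.5 → ξ₂ = 18.48 lbmol/h, ξ₁ = 128.1 lbmol/h.
Outlet amounts (n = n₀ + Σ ν·ξ):
  D: 257.5 − 1(128.1) − 1(18.48) = 111
  G: 621.5 − 3(128.1) − 1(18.48) = 218.8
  E: 0 + 1(128.1) = 128.1
  B: 0 + 1(18.48) = 18.48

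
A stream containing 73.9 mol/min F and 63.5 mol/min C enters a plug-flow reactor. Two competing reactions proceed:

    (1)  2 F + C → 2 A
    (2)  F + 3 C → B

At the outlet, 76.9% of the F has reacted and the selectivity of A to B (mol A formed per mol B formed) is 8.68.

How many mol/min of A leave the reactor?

51 mol/min

Conversion of F: F consumed = 0.769 × 73.9 = 56.83 mol/min = 2ξ₁ + 1ξ₂.
Selectivity: 2ξ₁ / (1ξ₂) = 8.68 → ξ₁ = 4.34 ξ₂.
Substitute: (2·4.34 + 1) ξ₂ = 56.83 → ξ₂ = 5.871 mol/min, ξ₁ = 25.48 mol/min.
Outlet amounts (n = n₀ + Σ ν·ξ):
  F: 73.9 − 2(25.48) − 1(5.871) = 17.07
  C: 63.5 − 1(25.48) − 3(5.871) = 20.41
  A: 0 + 2(25.48) = 50.96
  B: 0 + 1(5.871) = 5.871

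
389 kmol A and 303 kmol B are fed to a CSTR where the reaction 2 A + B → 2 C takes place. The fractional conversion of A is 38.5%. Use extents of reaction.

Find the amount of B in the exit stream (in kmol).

A reacted = 0.385 × 389 = 149.8 kmol; ν_A = −2, so ξ = 149.8/2 = 74.88 kmol.
Outlet amounts (n = n₀ + ν ξ):
  A: 389 − 2(74.88) = 239.2
  B: 303 − 1(74.88) = 228.1
  C: 0 + 2(74.88) = 149.8

228 kmol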